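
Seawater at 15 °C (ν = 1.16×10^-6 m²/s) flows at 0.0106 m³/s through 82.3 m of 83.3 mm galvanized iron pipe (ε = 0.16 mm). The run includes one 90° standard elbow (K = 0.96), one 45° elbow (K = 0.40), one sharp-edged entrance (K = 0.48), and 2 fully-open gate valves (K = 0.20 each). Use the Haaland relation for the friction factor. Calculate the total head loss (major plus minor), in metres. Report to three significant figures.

H_L ≈ 5.07 m

V = 4Q/(πD²) = 1.945 m/s; V²/2g = 0.1928 m
Re = 1.40×10^5, ε/D = 0.00192 → f = 0.02435 (Haaland)
Major: h_f = f(L/D)·V²/2g = 0.02435·988.0·0.1928 = 4.639 m
Minor: ΣK = 2.24; h_m = ΣK·V²/2g = 0.4319 m
Total H_L = 4.639 + 0.4319 = 5.071 m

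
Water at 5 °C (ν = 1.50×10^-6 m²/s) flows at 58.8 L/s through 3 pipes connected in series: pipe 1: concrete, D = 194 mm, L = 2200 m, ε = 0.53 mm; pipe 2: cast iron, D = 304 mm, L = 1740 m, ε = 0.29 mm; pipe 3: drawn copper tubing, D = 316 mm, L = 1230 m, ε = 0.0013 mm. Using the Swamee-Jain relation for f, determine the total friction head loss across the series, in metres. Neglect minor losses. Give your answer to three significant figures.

H ≈ 65.8 m

Pipe 1: V = 1.989 m/s, Re = 2.57×10^5, ε/D = 0.00273, f = 0.02621, h_1 = f(L/D)V²/2g = 59.95 m
Pipe 2: V = 0.8101 m/s, Re = 1.64×10^5, ε/D = 9.54×10^-4, f = 0.02129, h_2 = f(L/D)V²/2g = 4.075 m
Pipe 3: V = 0.7497 m/s, Re = 1.58×10^5, ε/D = 4.11×10^-6, f = 0.01630, h_3 = f(L/D)V²/2g = 1.818 m
Series → Q common, losses add: H = Σh = 65.84 m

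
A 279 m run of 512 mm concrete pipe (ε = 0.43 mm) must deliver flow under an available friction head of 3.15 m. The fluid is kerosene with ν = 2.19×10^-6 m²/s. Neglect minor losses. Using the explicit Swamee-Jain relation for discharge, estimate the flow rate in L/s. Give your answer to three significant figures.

Q ≈ 498 L/s

Swamee-Jain (Type II): Q = -0.965·√(gD⁵h_f/L)·ln[ε/(3.7D) + √(3.17ν²L/(gD³h_f))]
√(gD⁵h_f/L) = √(9.81·0.512⁵·3.15/279) = 0.06243
ε/(3.7D) = 2.27×10^-4; √(3.17ν²L/(gD³h_f)) = 3.20×10^-5
Q = -0.965·0.06243·ln(2.590×10^-4) = 0.4975 m³/s
Check: V = 2.42 m/s, Re = 5.65×10^5, f = 0.01955, h_f = 3.17 m ≈ 3.15 m ✓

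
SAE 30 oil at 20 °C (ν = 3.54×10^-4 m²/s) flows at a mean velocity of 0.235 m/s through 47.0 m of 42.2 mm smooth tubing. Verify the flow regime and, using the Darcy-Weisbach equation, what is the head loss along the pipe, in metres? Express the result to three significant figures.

Re = VD/ν = 0.235·0.04220/3.54×10^-4 = 28.0 → laminar (Re < 2300)
f = 64/Re = 2.285
h_f = f(L/D)V²/(2g) = 2.285·(47.0/0.04220)·0.235²/(2·9.81) = 7.162 m

h_f ≈ 7.16 m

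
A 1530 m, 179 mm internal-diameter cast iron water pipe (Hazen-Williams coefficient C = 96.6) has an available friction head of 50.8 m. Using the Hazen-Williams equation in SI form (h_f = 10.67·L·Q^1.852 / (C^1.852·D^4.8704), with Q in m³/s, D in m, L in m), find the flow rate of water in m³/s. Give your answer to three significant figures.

Q ≈ 0.0464 m³/s

Rearranging: Q = [h_f·C^1.852·D^4.8704 / (10.67·L)]^(1/1.852)
Q = [50.8·96.6^1.852·0.179^4.8704 / (10.67·1530)]^0.540 = 0.04639 m³/s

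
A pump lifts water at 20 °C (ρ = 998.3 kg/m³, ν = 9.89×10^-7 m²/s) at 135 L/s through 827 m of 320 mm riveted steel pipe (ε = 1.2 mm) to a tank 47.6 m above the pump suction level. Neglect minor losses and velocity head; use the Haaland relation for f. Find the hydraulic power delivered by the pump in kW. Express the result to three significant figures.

P_hyd ≈ 76.7 kW

V = 4Q/(πD²) = 1.679 m/s; Re = 5.43×10^5; ε/D = 0.00375; f = 0.02814
h_f = f(L/D)V²/2g = 10.44 m
Total head H = z + h_f = 47.6 + 10.44 = 58.04 m
P_hyd = ρgQH = 998.3·9.81·0.135·58.04 = 76.74 kW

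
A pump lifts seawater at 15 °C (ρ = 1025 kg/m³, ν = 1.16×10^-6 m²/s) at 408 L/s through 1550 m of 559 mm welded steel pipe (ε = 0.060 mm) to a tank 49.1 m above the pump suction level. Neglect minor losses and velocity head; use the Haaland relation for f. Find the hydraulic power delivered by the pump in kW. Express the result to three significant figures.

P_hyd ≈ 223 kW

V = 4Q/(πD²) = 1.662 m/s; Re = 8.01×10^5; ε/D = 1.07×10^-4; f = 0.01368
h_f = f(L/D)V²/2g = 5.344 m
Total head H = z + h_f = 49.1 + 5.344 = 54.44 m
P_hyd = ρgQH = 1025·9.81·0.408·54.44 = 223.4 kW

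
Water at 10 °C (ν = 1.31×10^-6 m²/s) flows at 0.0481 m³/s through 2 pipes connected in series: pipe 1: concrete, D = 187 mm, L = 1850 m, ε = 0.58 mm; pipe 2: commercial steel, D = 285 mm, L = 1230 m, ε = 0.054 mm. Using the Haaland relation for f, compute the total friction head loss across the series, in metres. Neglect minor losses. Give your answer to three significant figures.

H ≈ 43.8 m

Pipe 1: V = 1.751 m/s, Re = 2.50×10^5, ε/D = 0.00310, f = 0.02694, h_1 = f(L/D)V²/2g = 41.66 m
Pipe 2: V = 0.7540 m/s, Re = 1.64×10^5, ε/D = 1.89×10^-4, f = 0.01728, h_2 = f(L/D)V²/2g = 2.160 m
Series → Q common, losses add: H = Σh = 43.82 m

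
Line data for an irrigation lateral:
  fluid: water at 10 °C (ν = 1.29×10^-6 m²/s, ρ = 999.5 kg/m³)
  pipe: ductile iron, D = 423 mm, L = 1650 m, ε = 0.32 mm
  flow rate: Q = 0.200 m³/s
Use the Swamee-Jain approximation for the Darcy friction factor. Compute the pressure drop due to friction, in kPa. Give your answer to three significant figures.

Δp ≈ 76.1 kPa

V = 4Q/(πD²) = 4·0.200/(π·0.423²) = 1.423 m/s
Re = VD/ν = 1.423·0.423/1.29×10^-6 = 4.67×10^5 → turbulent
ε/D = 0.32/423 = 7.57×10^-4
Swamee-Jain: f = 0.01926
h_f = f(L/D)V²/(2g) = 0.01926·(1650/0.423)·1.423²/(2·9.81) = 7.758 m
Δp = ρg·h_f = 999.5·9.81·7.758 = 76.06 kPa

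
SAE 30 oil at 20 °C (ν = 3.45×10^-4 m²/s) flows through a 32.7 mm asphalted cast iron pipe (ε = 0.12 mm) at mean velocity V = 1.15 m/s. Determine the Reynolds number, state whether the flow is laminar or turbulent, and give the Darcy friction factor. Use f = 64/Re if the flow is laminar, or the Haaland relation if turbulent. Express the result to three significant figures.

Re = VD/ν = 1.150·0.0327/3.45×10^-4 = 109
Re < 2300 → laminar → f = 64/Re = 0.5872

Re ≈ 109; laminar; f = 64/Re ≈ 0.587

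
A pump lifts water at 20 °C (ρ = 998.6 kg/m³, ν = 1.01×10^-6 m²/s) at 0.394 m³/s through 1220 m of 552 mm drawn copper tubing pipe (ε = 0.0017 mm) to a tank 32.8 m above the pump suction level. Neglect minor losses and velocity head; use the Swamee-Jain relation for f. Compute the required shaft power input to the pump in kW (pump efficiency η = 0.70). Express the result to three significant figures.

P_shaft ≈ 201 kW

V = 4Q/(πD²) = 1.646 m/s; Re = 9.00×10^5; ε/D = 3.08×10^-6; f = 0.01189
h_f = f(L/D)V²/2g = 3.630 m
Total head H = z + h_f = 32.8 + 3.630 = 36.43 m
P_hyd = ρgQH = 998.6·9.81·0.394·36.43 = 140.6 kW
P_shaft = P_hyd/η = 140.6/0.70 = 200.9 kW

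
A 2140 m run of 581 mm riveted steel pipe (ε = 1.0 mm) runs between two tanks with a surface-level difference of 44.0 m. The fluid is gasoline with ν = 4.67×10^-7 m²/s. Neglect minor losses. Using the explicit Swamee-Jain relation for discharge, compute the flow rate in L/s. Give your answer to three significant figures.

Swamee-Jain (Type II): Q = -0.965·√(gD⁵h_f/L)·ln[ε/(3.7D) + √(3.17ν²L/(gD³h_f))]
√(gD⁵h_f/L) = √(9.81·0.581⁵·44.0/2140) = 0.1156
ε/(3.7D) = 4.65×10^-4; √(3.17ν²L/(gD³h_f)) = 4.18×10^-6
Q = -0.965·0.1156·ln(4.694×10^-4) = 0.8546 m³/s
Check: V = 3.22 m/s, Re = 4.01×10^6, f = 0.02260, h_f = 44.1 m ≈ 44.0 m ✓

Q ≈ 855 L/s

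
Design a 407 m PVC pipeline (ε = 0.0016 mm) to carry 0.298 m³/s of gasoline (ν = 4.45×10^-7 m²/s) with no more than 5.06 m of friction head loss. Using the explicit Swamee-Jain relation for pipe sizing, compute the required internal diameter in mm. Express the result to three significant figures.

D ≈ 362 mm

Swamee-Jain (Type III): D = 0.66·[ε^1.25·(LQ²/(gh_f))^4.75 + ν·Q^9.4·(L/(gh_f))^5.2]^0.04
LQ²/(gh_f) = 0.7281; L/(gh_f) = 8.199
Term 1 = ε^1.25·(…)^4.75 = 1.26×10^-8; Term 2 = ν·Q^9.4·(…)^5.2 = 2.87×10^-7
D = 0.66·(1.26×10^-8 + 2.87×10^-7)^0.04 = 0.3619 m = 362 mm
Check: V = 2.90 m/s, Re = 2.36×10^6, f = 0.01029, h_f = 4.95 m ≈ 5.06 m ✓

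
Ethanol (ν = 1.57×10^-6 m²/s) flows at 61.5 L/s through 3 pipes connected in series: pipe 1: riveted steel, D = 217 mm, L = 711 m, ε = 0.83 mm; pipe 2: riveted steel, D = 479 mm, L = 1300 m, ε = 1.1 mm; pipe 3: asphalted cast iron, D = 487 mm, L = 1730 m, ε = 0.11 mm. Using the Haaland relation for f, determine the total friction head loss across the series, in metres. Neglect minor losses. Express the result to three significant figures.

H ≈ 14.0 m

Pipe 1: V = 1.663 m/s, Re = 2.30×10^5, ε/D = 0.00382, f = 0.02855, h_1 = f(L/D)V²/2g = 13.18 m
Pipe 2: V = 0.3413 m/s, Re = 1.04×10^5, ε/D = 0.00230, f = 0.02569, h_2 = f(L/D)V²/2g = 0.4139 m
Pipe 3: V = 0.3302 m/s, Re = 1.02×10^5, ε/D = 2.26×10^-4, f = 0.01878, h_3 = f(L/D)V²/2g = 0.3707 m
Series → Q common, losses add: H = Σh = 13.97 m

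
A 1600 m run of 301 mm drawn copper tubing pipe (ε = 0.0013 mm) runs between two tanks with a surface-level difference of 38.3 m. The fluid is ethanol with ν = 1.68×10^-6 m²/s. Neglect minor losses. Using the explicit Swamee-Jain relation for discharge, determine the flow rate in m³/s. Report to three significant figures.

Q ≈ 0.236 m³/s

Swamee-Jain (Type II): Q = -0.965·√(gD⁵h_f/L)·ln[ε/(3.7D) + √(3.17ν²L/(gD³h_f))]
√(gD⁵h_f/L) = √(9.81·0.301⁵·38.3/1600) = 0.02409
ε/(3.7D) = 1.17×10^-6; √(3.17ν²L/(gD³h_f)) = 3.74×10^-5
Q = -0.965·0.02409·ln(3.855×10^-5) = 0.2362 m³/s
Check: V = 3.32 m/s, Re = 5.95×10^5, f = 0.01277, h_f = 38.1 m ≈ 38.3 m ✓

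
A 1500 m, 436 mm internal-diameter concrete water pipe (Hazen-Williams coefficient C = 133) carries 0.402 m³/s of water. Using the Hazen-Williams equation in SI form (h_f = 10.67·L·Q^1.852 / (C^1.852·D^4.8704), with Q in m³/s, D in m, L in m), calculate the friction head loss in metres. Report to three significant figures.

h_f = 10.67·1500·0.402^1.852 / (133^1.852·0.436^4.8704) = 19.67 m

h_f ≈ 19.7 m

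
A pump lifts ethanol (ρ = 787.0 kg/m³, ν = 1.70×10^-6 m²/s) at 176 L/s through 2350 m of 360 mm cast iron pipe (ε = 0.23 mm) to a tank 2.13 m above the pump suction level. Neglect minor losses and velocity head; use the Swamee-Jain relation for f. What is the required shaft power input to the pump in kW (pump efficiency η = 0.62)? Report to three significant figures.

P_shaft ≈ 45.8 kW

V = 4Q/(πD²) = 1.729 m/s; Re = 3.66×10^5; ε/D = 6.39×10^-4; f = 0.01887
h_f = f(L/D)V²/2g = 18.77 m
Total head H = z + h_f = 2.13 + 18.77 = 20.90 m
P_hyd = ρgQH = 787.0·9.81·0.176·20.90 = 28.40 kW
P_shaft = P_hyd/η = 28.40/0.62 = 45.80 kW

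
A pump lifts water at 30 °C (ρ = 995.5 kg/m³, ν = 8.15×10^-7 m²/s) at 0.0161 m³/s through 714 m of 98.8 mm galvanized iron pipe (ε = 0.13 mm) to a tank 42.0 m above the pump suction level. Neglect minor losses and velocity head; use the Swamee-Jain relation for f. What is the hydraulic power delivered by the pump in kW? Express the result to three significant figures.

V = 4Q/(πD²) = 2.100 m/s; Re = 2.55×10^5; ε/D = 0.00132; f = 0.02211
h_f = f(L/D)V²/2g = 35.91 m
Total head H = z + h_f = 42.0 + 35.91 = 77.91 m
P_hyd = ρgQH = 995.5·9.81·0.0161·77.91 = 12.25 kW

P_hyd ≈ 12.3 kW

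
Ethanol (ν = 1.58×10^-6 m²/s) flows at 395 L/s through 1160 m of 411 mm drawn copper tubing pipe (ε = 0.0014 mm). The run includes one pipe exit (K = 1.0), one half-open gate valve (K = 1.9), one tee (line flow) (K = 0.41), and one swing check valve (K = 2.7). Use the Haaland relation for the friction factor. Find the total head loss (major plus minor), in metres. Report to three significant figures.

V = 4Q/(πD²) = 2.977 m/s; V²/2g = 0.4518 m
Re = 7.74×10^5, ε/D = 3.41×10^-6 → f = 0.01215 (Haaland)
Major: h_f = f(L/D)·V²/2g = 0.01215·2822·0.4518 = 15.49 m
Minor: ΣK = 6.01; h_m = ΣK·V²/2g = 2.715 m
Total H_L = 15.49 + 2.715 = 18.21 m

H_L ≈ 18.2 m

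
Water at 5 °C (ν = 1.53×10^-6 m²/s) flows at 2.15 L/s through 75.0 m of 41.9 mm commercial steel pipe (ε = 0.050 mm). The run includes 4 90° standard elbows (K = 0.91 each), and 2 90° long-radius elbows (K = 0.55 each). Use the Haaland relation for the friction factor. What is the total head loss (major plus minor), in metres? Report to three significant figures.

H_L ≈ 6.08 m

V = 4Q/(πD²) = 1.559 m/s; V²/2g = 0.1239 m
Re = 4.27×10^4, ε/D = 0.00119 → f = 0.02476 (Haaland)
Major: h_f = f(L/D)·V²/2g = 0.02476·1790·0.1239 = 5.493 m
Minor: ΣK = 4.74; h_m = ΣK·V²/2g = 0.5874 m
Total H_L = 5.493 + 0.5874 = 6.080 m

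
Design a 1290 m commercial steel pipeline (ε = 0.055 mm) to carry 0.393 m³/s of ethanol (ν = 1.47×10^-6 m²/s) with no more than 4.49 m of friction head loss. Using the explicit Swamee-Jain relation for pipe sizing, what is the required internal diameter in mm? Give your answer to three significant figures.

D ≈ 559 mm

Swamee-Jain (Type III): D = 0.66·[ε^1.25·(LQ²/(gh_f))^4.75 + ν·Q^9.4·(L/(gh_f))^5.2]^0.04
LQ²/(gh_f) = 4.523; L/(gh_f) = 29.29
Term 1 = ε^1.25·(…)^4.75 = 0.00615; Term 2 = ν·Q^9.4·(…)^5.2 = 0.00958
D = 0.66·(0.00615 + 0.00958)^0.04 = 0.5590 m = 559 mm
Check: V = 1.60 m/s, Re = 6.09×10^5, f = 0.01414, h_f = 4.26 m ≈ 4.49 m ✓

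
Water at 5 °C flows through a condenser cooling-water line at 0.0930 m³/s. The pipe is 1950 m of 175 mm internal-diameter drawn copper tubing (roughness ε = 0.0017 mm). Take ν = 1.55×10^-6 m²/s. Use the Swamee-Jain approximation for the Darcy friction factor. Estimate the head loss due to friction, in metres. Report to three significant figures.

V = 4Q/(πD²) = 4·0.0930/(π·0.175²) = 3.866 m/s
Re = VD/ν = 3.866·0.175/1.55×10^-6 = 4.37×10^5 → turbulent
ε/D = 0.0017/175 = 9.71×10^-6
Swamee-Jain: f = 0.01356
h_f = f(L/D)V²/(2g) = 0.01356·(1950/0.175)·3.866²/(2·9.81) = 115.1 m

h_f ≈ 115 m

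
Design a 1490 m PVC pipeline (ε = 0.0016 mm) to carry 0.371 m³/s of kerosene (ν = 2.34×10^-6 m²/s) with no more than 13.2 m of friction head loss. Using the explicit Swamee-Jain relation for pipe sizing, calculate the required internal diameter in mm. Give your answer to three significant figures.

Swamee-Jain (Type III): D = 0.66·[ε^1.25·(LQ²/(gh_f))^4.75 + ν·Q^9.4·(L/(gh_f))^5.2]^0.04
LQ²/(gh_f) = 1.584; L/(gh_f) = 11.51
Term 1 = ε^1.25·(…)^4.75 = 5.05×10^-7; Term 2 = ν·Q^9.4·(…)^5.2 = 6.89×10^-5
D = 0.66·(5.05×10^-7 + 6.89×10^-5)^0.04 = 0.4500 m = 450 mm
Check: V = 2.33 m/s, Re = 4.49×10^5, f = 0.01340, h_f = 12.3 m ≈ 13.2 m ✓

D ≈ 450 mm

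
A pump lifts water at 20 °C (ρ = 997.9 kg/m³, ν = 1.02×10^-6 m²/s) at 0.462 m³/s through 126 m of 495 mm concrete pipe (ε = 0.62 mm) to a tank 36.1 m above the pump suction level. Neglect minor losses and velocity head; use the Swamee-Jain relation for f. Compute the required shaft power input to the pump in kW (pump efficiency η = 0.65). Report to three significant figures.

V = 4Q/(πD²) = 2.401 m/s; Re = 1.17×10^6; ε/D = 0.00125; f = 0.02106
h_f = f(L/D)V²/2g = 1.575 m
Total head H = z + h_f = 36.1 + 1.575 = 37.67 m
P_hyd = ρgQH = 997.9·9.81·0.462·37.67 = 170.4 kW
P_shaft = P_hyd/η = 170.4/0.65 = 262.1 kW

P_shaft ≈ 262 kW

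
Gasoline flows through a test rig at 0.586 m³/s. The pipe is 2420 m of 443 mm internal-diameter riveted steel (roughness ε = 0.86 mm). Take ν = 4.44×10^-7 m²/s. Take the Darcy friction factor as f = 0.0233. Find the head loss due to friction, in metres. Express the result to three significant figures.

h_f ≈ 93.8 m

V = 4Q/(πD²) = 4·0.586/(π·0.443²) = 3.802 m/s
h_f = f(L/D)V²/(2g) = 0.02330·(2420/0.443)·3.802²/(2·9.81) = 93.77 m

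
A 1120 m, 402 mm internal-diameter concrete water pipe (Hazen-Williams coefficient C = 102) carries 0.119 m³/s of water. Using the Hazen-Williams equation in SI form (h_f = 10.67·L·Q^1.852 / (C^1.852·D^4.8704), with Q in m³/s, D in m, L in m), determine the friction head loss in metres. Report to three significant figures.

h_f ≈ 3.74 m

h_f = 10.67·1120·0.119^1.852 / (102^1.852·0.402^4.8704) = 3.741 m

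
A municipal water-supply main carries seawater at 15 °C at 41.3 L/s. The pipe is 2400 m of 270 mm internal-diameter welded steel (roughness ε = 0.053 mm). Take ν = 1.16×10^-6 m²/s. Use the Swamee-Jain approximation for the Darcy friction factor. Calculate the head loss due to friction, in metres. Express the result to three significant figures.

h_f ≈ 4.13 m

V = 4Q/(πD²) = 4·0.0413/(π·0.270²) = 0.7213 m/s
Re = VD/ν = 0.7213·0.270/1.16×10^-6 = 1.68×10^5 → turbulent
ε/D = 0.053/270 = 1.96×10^-4
Swamee-Jain: f = 0.01752
h_f = f(L/D)V²/(2g) = 0.01752·(2400/0.270)·0.7213²/(2·9.81) = 4.130 m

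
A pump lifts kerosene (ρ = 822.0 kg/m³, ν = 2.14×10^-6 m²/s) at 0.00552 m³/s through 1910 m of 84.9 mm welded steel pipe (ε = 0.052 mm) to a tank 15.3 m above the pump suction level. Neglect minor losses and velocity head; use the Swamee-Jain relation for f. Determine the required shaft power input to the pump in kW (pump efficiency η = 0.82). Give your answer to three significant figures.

V = 4Q/(πD²) = 0.9751 m/s; Re = 3.87×10^4; ε/D = 6.12×10^-4; f = 0.02400
h_f = f(L/D)V²/2g = 26.16 m
Total head H = z + h_f = 15.3 + 26.16 = 41.46 m
P_hyd = ρgQH = 822.0·9.81·0.00552·41.46 = 1.846 kW
P_shaft = P_hyd/η = 1.846/0.82 = 2.251 kW

P_shaft ≈ 2.25 kW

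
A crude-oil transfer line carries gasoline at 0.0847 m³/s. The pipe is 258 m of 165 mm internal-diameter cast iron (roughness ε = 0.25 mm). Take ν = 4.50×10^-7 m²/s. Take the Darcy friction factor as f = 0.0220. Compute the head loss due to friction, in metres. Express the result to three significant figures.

V = 4Q/(πD²) = 4·0.0847/(π·0.165²) = 3.961 m/s
h_f = f(L/D)V²/(2g) = 0.02200·(258/0.165)·3.961²/(2·9.81) = 27.51 m

h_f ≈ 27.5 m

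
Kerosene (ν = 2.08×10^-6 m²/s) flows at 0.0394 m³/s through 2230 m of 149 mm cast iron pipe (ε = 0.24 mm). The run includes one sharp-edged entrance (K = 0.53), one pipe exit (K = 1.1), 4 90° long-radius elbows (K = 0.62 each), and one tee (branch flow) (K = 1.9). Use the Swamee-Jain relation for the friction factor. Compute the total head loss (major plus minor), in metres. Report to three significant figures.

V = 4Q/(πD²) = 2.260 m/s; V²/2g = 0.2602 m
Re = 1.62×10^5, ε/D = 0.00161 → f = 0.02356 (Swamee-Jain)
Major: h_f = f(L/D)·V²/2g = 0.02356·14966·0.2602 = 91.77 m
Minor: ΣK = 6.01; h_m = ΣK·V²/2g = 1.564 m
Total H_L = 91.77 + 1.564 = 93.34 m

H_L ≈ 93.3 m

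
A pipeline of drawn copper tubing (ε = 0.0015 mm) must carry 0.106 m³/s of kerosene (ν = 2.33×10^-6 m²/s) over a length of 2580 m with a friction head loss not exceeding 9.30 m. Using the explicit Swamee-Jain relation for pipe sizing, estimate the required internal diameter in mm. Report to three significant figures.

Swamee-Jain (Type III): D = 0.66·[ε^1.25·(LQ²/(gh_f))^4.75 + ν·Q^9.4·(L/(gh_f))^5.2]^0.04
LQ²/(gh_f) = 0.3177; L/(gh_f) = 28.28
Term 1 = ε^1.25·(…)^4.75 = 2.26×10^-10; Term 2 = ν·Q^9.4·(…)^5.2 = 5.66×10^-8
D = 0.66·(2.26×10^-10 + 5.66×10^-8)^0.04 = 0.3386 m = 339 mm
Check: V = 1.18 m/s, Re = 1.71×10^5, f = 0.01605, h_f = 8.64 m ≈ 9.30 m ✓

D ≈ 339 mm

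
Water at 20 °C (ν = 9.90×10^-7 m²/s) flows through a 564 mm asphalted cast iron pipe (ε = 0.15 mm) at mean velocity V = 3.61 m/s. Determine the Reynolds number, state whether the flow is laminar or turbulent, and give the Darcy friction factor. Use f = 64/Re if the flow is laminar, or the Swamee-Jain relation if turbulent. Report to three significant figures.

Re ≈ 2.06×10^6; turbulent; f ≈ 0.0150

Re = VD/ν = 3.610·0.564/9.90×10^-7 = 2.06×10^6
Re > 4000 → turbulent; ε/D = 2.66×10^-4
Swamee-Jain: f = 0.01504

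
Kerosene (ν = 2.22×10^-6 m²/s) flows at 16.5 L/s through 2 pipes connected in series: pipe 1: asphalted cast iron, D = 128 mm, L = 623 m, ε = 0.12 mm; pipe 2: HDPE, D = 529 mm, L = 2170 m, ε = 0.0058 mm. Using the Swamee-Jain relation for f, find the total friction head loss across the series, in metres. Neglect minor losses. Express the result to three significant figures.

Pipe 1: V = 1.282 m/s, Re = 7.39×10^4, ε/D = 9.37×10^-4, f = 0.02284, h_1 = f(L/D)V²/2g = 9.316 m
Pipe 2: V = 0.07507 m/s, Re = 1.79×10^4, ε/D = 1.10×10^-5, f = 0.02658, h_2 = f(L/D)V²/2g = 0.03132 m
Series → Q common, losses add: H = Σh = 9.347 m

H ≈ 9.35 m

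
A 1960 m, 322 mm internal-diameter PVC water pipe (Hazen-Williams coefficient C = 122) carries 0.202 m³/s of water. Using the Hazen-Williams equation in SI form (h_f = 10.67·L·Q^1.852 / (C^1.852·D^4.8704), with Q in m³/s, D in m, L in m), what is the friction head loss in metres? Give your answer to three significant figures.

h_f = 10.67·1960·0.202^1.852 / (122^1.852·0.322^4.8704) = 36.89 m

h_f ≈ 36.9 m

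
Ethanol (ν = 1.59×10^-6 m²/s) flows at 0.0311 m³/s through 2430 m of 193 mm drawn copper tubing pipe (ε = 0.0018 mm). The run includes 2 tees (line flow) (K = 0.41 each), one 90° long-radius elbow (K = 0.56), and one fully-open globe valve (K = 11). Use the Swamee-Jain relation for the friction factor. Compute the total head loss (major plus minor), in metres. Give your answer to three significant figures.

V = 4Q/(πD²) = 1.063 m/s; V²/2g = 0.05760 m
Re = 1.29×10^5, ε/D = 9.33×10^-6 → f = 0.01701 (Swamee-Jain)
Major: h_f = f(L/D)·V²/2g = 0.01701·12591·0.05760 = 12.34 m
Minor: ΣK = 12.4; h_m = ΣK·V²/2g = 0.7131 m
Total H_L = 12.34 + 0.7131 = 13.05 m

H_L ≈ 13.1 m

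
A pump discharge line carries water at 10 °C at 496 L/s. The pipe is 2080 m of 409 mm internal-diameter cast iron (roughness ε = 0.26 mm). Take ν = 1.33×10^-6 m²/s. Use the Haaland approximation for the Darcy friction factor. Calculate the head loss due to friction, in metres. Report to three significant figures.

h_f ≈ 66.5 m

V = 4Q/(πD²) = 4·0.496/(π·0.409²) = 3.775 m/s
Re = VD/ν = 3.775·0.409/1.33×10^-6 = 1.16×10^6 → turbulent
ε/D = 0.26/409 = 6.36×10^-4
Haaland: f = 0.01799
h_f = f(L/D)V²/(2g) = 0.01799·(2080/0.409)·3.775²/(2·9.81) = 66.47 m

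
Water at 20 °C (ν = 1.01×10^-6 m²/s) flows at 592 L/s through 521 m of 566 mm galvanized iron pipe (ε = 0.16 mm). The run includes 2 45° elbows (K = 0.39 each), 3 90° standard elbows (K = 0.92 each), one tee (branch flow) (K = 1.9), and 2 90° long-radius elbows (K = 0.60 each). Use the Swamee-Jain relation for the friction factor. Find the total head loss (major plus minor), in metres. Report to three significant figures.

H_L ≈ 5.88 m

V = 4Q/(πD²) = 2.353 m/s; V²/2g = 0.2822 m
Re = 1.32×10^6, ε/D = 2.83×10^-4 → f = 0.01542 (Swamee-Jain)
Major: h_f = f(L/D)·V²/2g = 0.01542·920.5·0.2822 = 4.006 m
Minor: ΣK = 6.64; h_m = ΣK·V²/2g = 1.874 m
Total H_L = 4.006 + 1.874 = 5.880 m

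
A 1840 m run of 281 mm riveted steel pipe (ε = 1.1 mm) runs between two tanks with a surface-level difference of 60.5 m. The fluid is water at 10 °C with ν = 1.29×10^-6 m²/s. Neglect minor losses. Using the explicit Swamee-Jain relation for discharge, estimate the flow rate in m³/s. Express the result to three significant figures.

Swamee-Jain (Type II): Q = -0.965·√(gD⁵h_f/L)·ln[ε/(3.7D) + √(3.17ν²L/(gD³h_f))]
√(gD⁵h_f/L) = √(9.81·0.281⁵·60.5/1840) = 0.02377
ε/(3.7D) = 0.00106; √(3.17ν²L/(gD³h_f)) = 2.71×10^-5
Q = -0.965·0.02377·ln(0.001085) = 0.1566 m³/s
Check: V = 2.53 m/s, Re = 5.50×10^5, f = 0.02854, h_f = 60.7 m ≈ 60.5 m ✓

Q ≈ 0.157 m³/s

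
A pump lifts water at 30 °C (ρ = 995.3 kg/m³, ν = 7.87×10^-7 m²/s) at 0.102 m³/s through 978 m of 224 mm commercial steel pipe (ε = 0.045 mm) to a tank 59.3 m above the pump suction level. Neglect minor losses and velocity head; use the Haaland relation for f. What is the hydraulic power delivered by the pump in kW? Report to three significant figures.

P_hyd ≈ 81.1 kW

V = 4Q/(πD²) = 2.588 m/s; Re = 7.37×10^5; ε/D = 2.01×10^-4; f = 0.01487
h_f = f(L/D)V²/2g = 22.17 m
Total head H = z + h_f = 59.3 + 22.17 = 81.47 m
P_hyd = ρgQH = 995.3·9.81·0.102·81.47 = 81.13 kW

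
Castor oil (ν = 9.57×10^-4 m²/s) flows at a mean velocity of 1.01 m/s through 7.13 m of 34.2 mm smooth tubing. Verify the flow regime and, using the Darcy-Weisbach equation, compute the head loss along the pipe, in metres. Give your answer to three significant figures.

h_f ≈ 19.2 m

Re = VD/ν = 1.01·0.03420/9.57×10^-4 = 36.1 → laminar (Re < 2300)
f = 64/Re = 1.773
h_f = f(L/D)V²/(2g) = 1.773·(7.13/0.03420)·1.01²/(2·9.81) = 19.22 m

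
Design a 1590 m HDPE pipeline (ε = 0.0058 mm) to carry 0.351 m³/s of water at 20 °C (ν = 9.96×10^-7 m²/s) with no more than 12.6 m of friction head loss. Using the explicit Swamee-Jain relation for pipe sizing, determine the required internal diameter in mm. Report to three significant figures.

D ≈ 437 mm

Swamee-Jain (Type III): D = 0.66·[ε^1.25·(LQ²/(gh_f))^4.75 + ν·Q^9.4·(L/(gh_f))^5.2]^0.04
LQ²/(gh_f) = 1.585; L/(gh_f) = 12.86
Term 1 = ε^1.25·(…)^4.75 = 2.54×10^-6; Term 2 = ν·Q^9.4·(…)^5.2 = 3.11×10^-5
D = 0.66·(2.54×10^-6 + 3.11×10^-5)^0.04 = 0.4371 m = 437 mm
Check: V = 2.34 m/s, Re = 1.03×10^6, f = 0.01188, h_f = 12.1 m ≈ 12.6 m ✓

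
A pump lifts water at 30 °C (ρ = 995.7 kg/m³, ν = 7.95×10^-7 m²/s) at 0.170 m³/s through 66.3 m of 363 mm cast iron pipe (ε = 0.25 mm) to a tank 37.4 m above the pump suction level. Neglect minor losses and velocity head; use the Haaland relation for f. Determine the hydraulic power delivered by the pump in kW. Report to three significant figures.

P_hyd ≈ 62.9 kW

V = 4Q/(πD²) = 1.643 m/s; Re = 7.50×10^5; ε/D = 6.89×10^-4; f = 0.01846
h_f = f(L/D)V²/2g = 0.4638 m
Total head H = z + h_f = 37.4 + 0.4638 = 37.86 m
P_hyd = ρgQH = 995.7·9.81·0.170·37.86 = 62.87 kW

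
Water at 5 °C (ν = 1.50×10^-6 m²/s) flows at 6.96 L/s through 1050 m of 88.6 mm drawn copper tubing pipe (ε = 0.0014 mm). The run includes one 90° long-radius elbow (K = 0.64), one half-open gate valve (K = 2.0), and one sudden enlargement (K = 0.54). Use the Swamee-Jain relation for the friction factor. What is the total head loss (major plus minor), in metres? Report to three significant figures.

V = 4Q/(πD²) = 1.129 m/s; V²/2g = 0.06495 m
Re = 6.67×10^4, ε/D = 1.58×10^-5 → f = 0.01955 (Swamee-Jain)
Major: h_f = f(L/D)·V²/2g = 0.01955·11851·0.06495 = 15.05 m
Minor: ΣK = 3.18; h_m = ΣK·V²/2g = 0.2066 m
Total H_L = 15.05 + 0.2066 = 15.26 m

H_L ≈ 15.3 m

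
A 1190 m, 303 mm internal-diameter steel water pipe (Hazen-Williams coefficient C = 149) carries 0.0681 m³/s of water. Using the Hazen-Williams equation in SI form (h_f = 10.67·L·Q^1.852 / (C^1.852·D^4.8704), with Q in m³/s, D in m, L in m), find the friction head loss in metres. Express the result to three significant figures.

h_f = 10.67·1190·0.0681^1.852 / (149^1.852·0.303^4.8704) = 2.777 m

h_f ≈ 2.78 m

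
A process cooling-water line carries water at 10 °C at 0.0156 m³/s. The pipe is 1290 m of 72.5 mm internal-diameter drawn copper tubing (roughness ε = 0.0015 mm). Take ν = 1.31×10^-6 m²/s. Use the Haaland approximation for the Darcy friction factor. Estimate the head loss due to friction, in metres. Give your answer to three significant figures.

h_f ≈ 201 m

V = 4Q/(πD²) = 4·0.0156/(π·0.0725²) = 3.779 m/s
Re = VD/ν = 3.779·0.0725/1.31×10^-6 = 2.09×10^5 → turbulent
ε/D = 0.0015/72.5 = 2.07×10^-5
Haaland: f = 0.01550
h_f = f(L/D)V²/(2g) = 0.01550·(1290/0.0725)·3.779²/(2·9.81) = 200.7 m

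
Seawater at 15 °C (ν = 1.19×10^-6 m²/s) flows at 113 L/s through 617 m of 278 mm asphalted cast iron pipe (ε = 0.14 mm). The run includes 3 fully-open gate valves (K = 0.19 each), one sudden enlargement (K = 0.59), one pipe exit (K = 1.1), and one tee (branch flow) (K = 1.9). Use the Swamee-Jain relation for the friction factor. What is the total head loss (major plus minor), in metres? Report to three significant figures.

V = 4Q/(πD²) = 1.862 m/s; V²/2g = 0.1766 m
Re = 4.35×10^5, ε/D = 5.04×10^-4 → f = 0.01793 (Swamee-Jain)
Major: h_f = f(L/D)·V²/2g = 0.01793·2219·0.1766 = 7.029 m
Minor: ΣK = 4.16; h_m = ΣK·V²/2g = 0.7348 m
Total H_L = 7.029 + 0.7348 = 7.764 m

H_L ≈ 7.76 m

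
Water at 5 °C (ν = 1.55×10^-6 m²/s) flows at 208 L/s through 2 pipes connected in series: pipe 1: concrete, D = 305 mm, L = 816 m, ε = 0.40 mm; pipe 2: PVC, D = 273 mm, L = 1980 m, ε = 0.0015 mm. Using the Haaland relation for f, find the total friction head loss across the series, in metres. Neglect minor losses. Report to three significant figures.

Pipe 1: V = 2.847 m/s, Re = 5.60×10^5, ε/D = 0.00131, f = 0.02143, h_1 = f(L/D)V²/2g = 23.68 m
Pipe 2: V = 3.553 m/s, Re = 6.26×10^5, ε/D = 5.49×10^-6, f = 0.01262, h_2 = f(L/D)V²/2g = 58.93 m
Series → Q common, losses add: H = Σh = 82.61 m

H ≈ 82.6 m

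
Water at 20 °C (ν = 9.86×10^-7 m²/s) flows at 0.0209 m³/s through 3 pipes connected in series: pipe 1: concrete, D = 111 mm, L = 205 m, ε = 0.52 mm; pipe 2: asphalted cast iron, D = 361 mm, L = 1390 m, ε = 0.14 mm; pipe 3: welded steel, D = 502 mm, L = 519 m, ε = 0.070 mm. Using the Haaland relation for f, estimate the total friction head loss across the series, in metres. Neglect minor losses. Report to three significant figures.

H ≈ 13.4 m

Pipe 1: V = 2.160 m/s, Re = 2.43×10^5, ε/D = 0.00468, f = 0.03021, h_1 = f(L/D)V²/2g = 13.26 m
Pipe 2: V = 0.2042 m/s, Re = 7.48×10^4, ε/D = 3.88×10^-4, f = 0.02046, h_2 = f(L/D)V²/2g = 0.1674 m
Pipe 3: V = 0.1056 m/s, Re = 5.38×10^4, ε/D = 1.39×10^-4, f = 0.02080, h_3 = f(L/D)V²/2g = 0.01222 m
Series → Q common, losses add: H = Σh = 13.44 m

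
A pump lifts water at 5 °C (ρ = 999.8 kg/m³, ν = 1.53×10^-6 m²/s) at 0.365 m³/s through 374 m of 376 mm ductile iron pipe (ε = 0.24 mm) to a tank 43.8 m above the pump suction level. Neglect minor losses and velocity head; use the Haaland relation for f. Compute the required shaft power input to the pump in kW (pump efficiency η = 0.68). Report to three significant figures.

V = 4Q/(πD²) = 3.287 m/s; Re = 8.08×10^5; ε/D = 6.38×10^-4; f = 0.01814
h_f = f(L/D)V²/2g = 9.938 m
Total head H = z + h_f = 43.8 + 9.938 = 53.74 m
P_hyd = ρgQH = 999.8·9.81·0.365·53.74 = 192.4 kW
P_shaft = P_hyd/η = 192.4/0.68 = 282.9 kW

P_shaft ≈ 283 kW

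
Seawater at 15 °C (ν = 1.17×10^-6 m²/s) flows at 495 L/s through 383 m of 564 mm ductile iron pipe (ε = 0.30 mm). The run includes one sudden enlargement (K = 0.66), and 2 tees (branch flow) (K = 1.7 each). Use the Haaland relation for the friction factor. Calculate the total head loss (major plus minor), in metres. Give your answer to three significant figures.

V = 4Q/(πD²) = 1.981 m/s; V²/2g = 0.2001 m
Re = 9.55×10^5, ε/D = 5.32×10^-4 → f = 0.01741 (Haaland)
Major: h_f = f(L/D)·V²/2g = 0.01741·679.1·0.2001 = 2.365 m
Minor: ΣK = 4.06; h_m = ΣK·V²/2g = 0.8123 m
Total H_L = 2.365 + 0.8123 = 3.178 m

H_L ≈ 3.18 m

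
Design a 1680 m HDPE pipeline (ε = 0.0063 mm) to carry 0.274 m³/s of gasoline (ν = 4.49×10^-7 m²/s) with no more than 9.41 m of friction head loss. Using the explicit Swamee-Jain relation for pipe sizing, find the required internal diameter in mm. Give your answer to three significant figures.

D ≈ 416 mm

Swamee-Jain (Type III): D = 0.66·[ε^1.25·(LQ²/(gh_f))^4.75 + ν·Q^9.4·(L/(gh_f))^5.2]^0.04
LQ²/(gh_f) = 1.366; L/(gh_f) = 18.20
Term 1 = ε^1.25·(…)^4.75 = 1.39×10^-6; Term 2 = ν·Q^9.4·(…)^5.2 = 8.31×10^-6
D = 0.66·(1.39×10^-6 + 8.31×10^-6)^0.04 = 0.4159 m = 416 mm
Check: V = 2.02 m/s, Re = 1.87×10^6, f = 0.01100, h_f = 9.21 m ≈ 9.41 m ✓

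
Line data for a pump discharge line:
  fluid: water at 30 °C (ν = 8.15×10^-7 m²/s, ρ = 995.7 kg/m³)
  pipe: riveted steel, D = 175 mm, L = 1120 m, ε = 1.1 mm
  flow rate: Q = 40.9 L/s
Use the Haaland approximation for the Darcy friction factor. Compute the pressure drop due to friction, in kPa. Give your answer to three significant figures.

Δp ≈ 303 kPa

V = 4Q/(πD²) = 4·0.0409/(π·0.175²) = 1.700 m/s
Re = VD/ν = 1.700·0.175/8.15×10^-7 = 3.65×10^5 → turbulent
ε/D = 1.1/175 = 0.00629
Haaland: f = 0.03286
h_f = f(L/D)V²/(2g) = 0.03286·(1120/0.175)·1.700²/(2·9.81) = 30.99 m
Δp = ρg·h_f = 995.7·9.81·30.99 = 302.7 kPa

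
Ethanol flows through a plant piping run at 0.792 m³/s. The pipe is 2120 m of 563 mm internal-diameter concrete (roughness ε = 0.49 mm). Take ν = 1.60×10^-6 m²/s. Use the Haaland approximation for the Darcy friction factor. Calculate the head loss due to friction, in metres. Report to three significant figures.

h_f ≈ 37.5 m

V = 4Q/(πD²) = 4·0.792/(π·0.563²) = 3.181 m/s
Re = VD/ν = 3.181·0.563/1.60×10^-6 = 1.12×10^6 → turbulent
ε/D = 0.49/563 = 8.70×10^-4
Haaland: f = 0.01929
h_f = f(L/D)V²/(2g) = 0.01929·(2120/0.563)·3.181²/(2·9.81) = 37.47 m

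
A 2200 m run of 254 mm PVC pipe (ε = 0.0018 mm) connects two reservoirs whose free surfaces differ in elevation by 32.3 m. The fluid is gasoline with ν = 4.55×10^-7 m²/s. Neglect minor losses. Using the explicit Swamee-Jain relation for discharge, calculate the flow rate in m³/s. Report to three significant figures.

Swamee-Jain (Type II): Q = -0.965·√(gD⁵h_f/L)·ln[ε/(3.7D) + √(3.17ν²L/(gD³h_f))]
√(gD⁵h_f/L) = √(9.81·0.254⁵·32.3/2200) = 0.01234
ε/(3.7D) = 1.92×10^-6; √(3.17ν²L/(gD³h_f)) = 1.67×10^-5
Q = -0.965·0.01234·ln(1.859×10^-5) = 0.1297 m³/s
Check: V = 2.56 m/s, Re = 1.43×10^6, f = 0.01116, h_f = 32.3 m ≈ 32.3 m ✓

Q ≈ 0.130 m³/s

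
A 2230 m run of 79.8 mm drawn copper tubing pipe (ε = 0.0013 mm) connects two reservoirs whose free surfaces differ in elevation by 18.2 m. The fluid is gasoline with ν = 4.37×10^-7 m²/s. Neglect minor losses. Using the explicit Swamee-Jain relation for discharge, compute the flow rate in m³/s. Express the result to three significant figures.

Swamee-Jain (Type II): Q = -0.965·√(gD⁵h_f/L)·ln[ε/(3.7D) + √(3.17ν²L/(gD³h_f))]
√(gD⁵h_f/L) = √(9.81·0.0798⁵·18.2/2230) = 5.090×10^-4
ε/(3.7D) = 4.40×10^-6; √(3.17ν²L/(gD³h_f)) = 1.22×10^-4
Q = -0.965·5.090×10^-4·ln(1.264×10^-4) = 0.004409 m³/s
Check: V = 0.882 m/s, Re = 1.61×10^5, f = 0.01634, h_f = 18.1 m ≈ 18.2 m ✓

Q ≈ 0.00441 m³/s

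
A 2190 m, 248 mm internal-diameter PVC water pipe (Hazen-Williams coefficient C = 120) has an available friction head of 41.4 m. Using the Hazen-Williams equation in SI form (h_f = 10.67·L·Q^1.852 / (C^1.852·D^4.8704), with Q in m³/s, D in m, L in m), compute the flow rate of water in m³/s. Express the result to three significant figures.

Rearranging: Q = [h_f·C^1.852·D^4.8704 / (10.67·L)]^(1/1.852)
Q = [41.4·120^1.852·0.248^4.8704 / (10.67·2190)]^0.540 = 0.1002 m³/s

Q ≈ 0.100 m³/s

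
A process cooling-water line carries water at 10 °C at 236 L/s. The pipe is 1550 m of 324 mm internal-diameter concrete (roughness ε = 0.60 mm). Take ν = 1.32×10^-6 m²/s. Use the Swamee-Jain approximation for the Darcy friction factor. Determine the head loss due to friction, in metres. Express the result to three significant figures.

h_f ≈ 46.6 m

V = 4Q/(πD²) = 4·0.236/(π·0.324²) = 2.862 m/s
Re = VD/ν = 2.862·0.324/1.32×10^-6 = 7.03×10^5 → turbulent
ε/D = 0.60/324 = 0.00185
Swamee-Jain: f = 0.02332
h_f = f(L/D)V²/(2g) = 0.02332·(1550/0.324)·2.862²/(2·9.81) = 46.59 m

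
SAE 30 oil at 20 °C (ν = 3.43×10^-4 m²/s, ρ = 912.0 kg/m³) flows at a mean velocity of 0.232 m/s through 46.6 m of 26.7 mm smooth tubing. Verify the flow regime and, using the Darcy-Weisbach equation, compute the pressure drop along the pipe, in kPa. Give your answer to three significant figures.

Re = VD/ν = 0.232·0.02670/3.43×10^-4 = 18.1 → laminar (Re < 2300)
f = 64/Re = 3.544
h_f = f(L/D)V²/(2g) = 3.544·(46.6/0.02670)·0.232²/(2·9.81) = 16.97 m
Δp = ρg·h_f = 912.0·9.81·16.97 = 151.8 kPa

Δp ≈ 152 kPa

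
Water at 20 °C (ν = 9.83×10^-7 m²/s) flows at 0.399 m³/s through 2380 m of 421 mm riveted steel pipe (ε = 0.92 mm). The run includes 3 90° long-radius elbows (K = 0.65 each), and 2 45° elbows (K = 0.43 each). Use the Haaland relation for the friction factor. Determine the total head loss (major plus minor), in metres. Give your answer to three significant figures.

V = 4Q/(πD²) = 2.866 m/s; V²/2g = 0.4187 m
Re = 1.23×10^6, ε/D = 0.00219 → f = 0.02415 (Haaland)
Major: h_f = f(L/D)·V²/2g = 0.02415·5653·0.4187 = 57.18 m
Minor: ΣK = 2.81; h_m = ΣK·V²/2g = 1.177 m
Total H_L = 57.18 + 1.177 = 58.36 m

H_L ≈ 58.4 m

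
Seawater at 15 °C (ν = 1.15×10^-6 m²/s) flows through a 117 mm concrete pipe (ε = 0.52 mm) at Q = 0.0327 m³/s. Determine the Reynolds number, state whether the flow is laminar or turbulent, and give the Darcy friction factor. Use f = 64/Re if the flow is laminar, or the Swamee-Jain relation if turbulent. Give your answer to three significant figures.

V = 4Q/(πD²) = 3.041 m/s
Re = VD/ν = 3.041·0.117/1.15×10^-6 = 3.09×10^5
Re > 4000 → turbulent; ε/D = 0.00444
Swamee-Jain: f = 0.02978

Re ≈ 3.09×10^5; turbulent; f ≈ 0.0298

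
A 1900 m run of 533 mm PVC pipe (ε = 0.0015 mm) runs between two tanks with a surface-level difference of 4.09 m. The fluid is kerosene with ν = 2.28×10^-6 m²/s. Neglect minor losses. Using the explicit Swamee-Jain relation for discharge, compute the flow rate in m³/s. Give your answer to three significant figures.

Swamee-Jain (Type II): Q = -0.965·√(gD⁵h_f/L)·ln[ε/(3.7D) + √(3.17ν²L/(gD³h_f))]
√(gD⁵h_f/L) = √(9.81·0.533⁵·4.09/1900) = 0.03014
ε/(3.7D) = 7.61×10^-7; √(3.17ν²L/(gD³h_f)) = 7.18×10^-5
Q = -0.965·0.03014·ln(7.255×10^-5) = 0.2772 m³/s
Check: V = 1.24 m/s, Re = 2.90×10^5, f = 0.01449, h_f = 4.06 m ≈ 4.09 m ✓

Q ≈ 0.277 m³/s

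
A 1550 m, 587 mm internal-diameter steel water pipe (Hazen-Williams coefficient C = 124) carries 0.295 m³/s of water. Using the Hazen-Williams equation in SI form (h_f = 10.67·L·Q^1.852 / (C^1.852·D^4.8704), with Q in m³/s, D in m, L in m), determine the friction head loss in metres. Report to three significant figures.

h_f ≈ 3.06 m

h_f = 10.67·1550·0.295^1.852 / (124^1.852·0.587^4.8704) = 3.065 m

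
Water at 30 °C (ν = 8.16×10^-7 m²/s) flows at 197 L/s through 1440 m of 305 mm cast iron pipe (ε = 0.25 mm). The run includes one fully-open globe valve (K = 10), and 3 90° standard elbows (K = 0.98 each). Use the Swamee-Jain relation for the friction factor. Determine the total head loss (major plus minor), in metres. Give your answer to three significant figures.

H_L ≈ 38.3 m

V = 4Q/(πD²) = 2.696 m/s; V²/2g = 0.3706 m
Re = 1.01×10^6, ε/D = 8.20×10^-4 → f = 0.01916 (Swamee-Jain)
Major: h_f = f(L/D)·V²/2g = 0.01916·4721·0.3706 = 33.52 m
Minor: ΣK = 12.9; h_m = ΣK·V²/2g = 4.795 m
Total H_L = 33.52 + 4.795 = 38.32 m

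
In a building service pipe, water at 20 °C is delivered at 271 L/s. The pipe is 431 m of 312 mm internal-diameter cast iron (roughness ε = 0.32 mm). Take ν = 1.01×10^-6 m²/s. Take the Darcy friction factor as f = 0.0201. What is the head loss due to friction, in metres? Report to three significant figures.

h_f ≈ 17.8 m

V = 4Q/(πD²) = 4·0.271/(π·0.312²) = 3.545 m/s
h_f = f(L/D)V²/(2g) = 0.02010·(431/0.312)·3.545²/(2·9.81) = 17.78 m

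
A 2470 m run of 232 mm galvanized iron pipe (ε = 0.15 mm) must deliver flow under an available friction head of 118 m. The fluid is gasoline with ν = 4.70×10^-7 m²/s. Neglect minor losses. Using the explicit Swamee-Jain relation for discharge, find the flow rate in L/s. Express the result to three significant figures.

Q ≈ 147 L/s

Swamee-Jain (Type II): Q = -0.965·√(gD⁵h_f/L)·ln[ε/(3.7D) + √(3.17ν²L/(gD³h_f))]
√(gD⁵h_f/L) = √(9.81·0.232⁵·118/2470) = 0.01775
ε/(3.7D) = 1.75×10^-4; √(3.17ν²L/(gD³h_f)) = 1.09×10^-5
Q = -0.965·0.01775·ln(1.857×10^-4) = 0.1471 m³/s
Check: V = 3.48 m/s, Re = 1.72×10^6, f = 0.01803, h_f = 119 m ≈ 118 m ✓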